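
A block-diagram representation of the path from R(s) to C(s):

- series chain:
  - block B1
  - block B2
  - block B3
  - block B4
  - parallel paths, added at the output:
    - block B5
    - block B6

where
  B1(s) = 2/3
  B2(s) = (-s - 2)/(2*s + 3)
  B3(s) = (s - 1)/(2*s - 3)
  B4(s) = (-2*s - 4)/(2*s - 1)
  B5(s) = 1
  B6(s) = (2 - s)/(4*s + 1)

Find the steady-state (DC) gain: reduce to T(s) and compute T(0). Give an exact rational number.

Reducing step by step:

Step 1. combine B5, B6 in parallel gives (3*s + 3)/(4*s + 1)
Step 2. series reduction of B1, B2, B3, B4, (B5+B6) gives (4*s^4 + 16*s^3 + 12*s^2 - 16*s - 16)/(32*s^4 - 8*s^3 - 76*s^2 + 18*s + 9)
Evaluating the step-2 result (the overall T(s)) at s = 0 gives T(0) = -16/9.

Answer: -16/9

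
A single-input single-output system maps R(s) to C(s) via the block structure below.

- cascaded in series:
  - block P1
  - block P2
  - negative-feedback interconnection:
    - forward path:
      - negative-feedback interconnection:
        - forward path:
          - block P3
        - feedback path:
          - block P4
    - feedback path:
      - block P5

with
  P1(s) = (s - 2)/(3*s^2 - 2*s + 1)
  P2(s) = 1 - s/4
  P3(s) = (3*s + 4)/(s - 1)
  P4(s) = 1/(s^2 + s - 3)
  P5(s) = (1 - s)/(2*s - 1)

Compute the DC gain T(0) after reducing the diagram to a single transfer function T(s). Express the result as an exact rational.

(1) reduce the feedback loop with forward P3 and return P4 gives (3*s^3 + 7*s^2 - 5*s - 12)/(s^3 - s + 7)
(2) collapse the loop ([P3/(1+P3*P4)] forward, P5 return) gives (-6*s^4 - 11*s^3 + 17*s^2 + 19*s - 12)/(s^4 + 5*s^3 - 10*s^2 - 22*s + 19)
(3) combine P1, P2, [[P3/(1+P3*P4)]/(1+[P3/(1+P3*P4)]*P5)] in series gives (6*s^6 - 25*s^5 - 35*s^4 + 171*s^3 - 10*s^2 - 224*s + 96)/(12*s^6 + 52*s^5 - 156*s^4 - 164*s^3 + 364*s^2 - 240*s + 76)
Step 3 gives the overall T(s). Then T(0) = 96/76 = 24/19.

Hence the answer: 24/19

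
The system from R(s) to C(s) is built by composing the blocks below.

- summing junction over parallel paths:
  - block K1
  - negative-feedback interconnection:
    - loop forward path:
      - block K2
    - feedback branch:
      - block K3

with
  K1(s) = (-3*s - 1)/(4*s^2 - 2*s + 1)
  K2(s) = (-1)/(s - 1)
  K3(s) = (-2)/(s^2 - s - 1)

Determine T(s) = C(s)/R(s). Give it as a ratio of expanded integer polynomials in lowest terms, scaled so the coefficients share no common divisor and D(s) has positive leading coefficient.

Answer: (-7*s^4 + 11*s^3 + 3*s^2 - 10*s - 2)/(4*s^5 - 10*s^4 + 5*s^3 + 10*s^2 - 6*s + 3)

Working:
(1) feedback reduction of K2, K3; result (-s^2 + s + 1)/(s^3 - 2*s^2 + 3)
(2) add K1, [K2/(1+K2*K3)] (parallel) - this is the overall T(s), already in the required normalized form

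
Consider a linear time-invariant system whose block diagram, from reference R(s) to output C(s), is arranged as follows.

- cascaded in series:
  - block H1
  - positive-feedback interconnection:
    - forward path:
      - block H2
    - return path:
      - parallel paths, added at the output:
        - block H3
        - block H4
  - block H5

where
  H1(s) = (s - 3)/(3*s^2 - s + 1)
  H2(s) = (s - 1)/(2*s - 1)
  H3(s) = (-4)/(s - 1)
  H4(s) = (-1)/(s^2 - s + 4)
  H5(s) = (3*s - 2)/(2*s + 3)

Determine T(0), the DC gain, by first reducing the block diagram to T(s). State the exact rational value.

The answer is -8/11.

Reasoning:
Step 1. sum the parallel branches H3, H4; result (-4*s^2 + 3*s - 15)/(s^3 - 2*s^2 + 5*s - 4)
Step 2. collapse the loop (H2 forward, (H3+H4) return); result (s^3 - 2*s^2 + 5*s - 4)/(2*s^3 + s^2 + 6*s + 11)
Step 3. reduce the series chain H1, [H2/(1-H2*(H3+H4))], H5; result (3*s^5 - 17*s^4 + 43*s^3 - 79*s^2 + 74*s - 24)/(12*s^6 + 20*s^5 + 41*s^4 + 113*s^3 + 74*s^2 + 7*s + 33)
The step-3 result is T(s). Setting s = 0: T(0) = -24/33 = -8/11.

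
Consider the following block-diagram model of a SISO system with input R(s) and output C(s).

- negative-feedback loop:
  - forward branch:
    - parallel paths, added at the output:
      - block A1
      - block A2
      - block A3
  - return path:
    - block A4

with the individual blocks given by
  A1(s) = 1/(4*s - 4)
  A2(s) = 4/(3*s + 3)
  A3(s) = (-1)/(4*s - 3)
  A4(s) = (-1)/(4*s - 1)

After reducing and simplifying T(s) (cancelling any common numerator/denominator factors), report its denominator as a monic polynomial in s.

Step 1 - parallel reduction of A1, A2, A3 -> (64*s^2 - 109*s + 51)/(48*s^3 - 36*s^2 - 48*s + 36)
Step 2 - collapse the loop ((A1+A2+A3) forward, A4 return) -> (256*s^3 - 500*s^2 + 313*s - 51)/(192*s^4 - 192*s^3 - 220*s^2 + 301*s - 87)
T(s) is the step-2 result (common factors already cancelled). Leading coefficient of the denominator: 192. Divide through by 192 for the monic polynomial.

Final answer: s^4 - s^3 - 55*s^2/48 + 301*s/192 - 29/64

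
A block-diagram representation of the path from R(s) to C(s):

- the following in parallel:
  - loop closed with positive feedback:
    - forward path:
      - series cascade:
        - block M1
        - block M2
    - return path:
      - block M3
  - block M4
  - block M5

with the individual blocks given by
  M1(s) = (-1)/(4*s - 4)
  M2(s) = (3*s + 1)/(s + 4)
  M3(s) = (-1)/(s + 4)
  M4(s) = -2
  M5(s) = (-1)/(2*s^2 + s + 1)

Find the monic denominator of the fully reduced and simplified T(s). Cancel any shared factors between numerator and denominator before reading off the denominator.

Answer: s^5 + 15*s^4/2 + 45*s^3/4 - 73*s^2/8 - 9*s/2 - 65/8

Working:
1. combine M1, M2 in series -> (-3*s - 1)/(4*s^2 + 12*s - 16)
2. apply the feedback formula to (M1*M2), M3 -> (-3*s^2 - 13*s - 4)/(4*s^3 + 28*s^2 + 29*s - 65)
3. reduce the parallel group [(M1*M2)/(1-(M1*M2)*M3)], M4, M5 -> (-16*s^5 - 126*s^4 - 213*s^3 + 94*s^2 + 26*s + 191)/(8*s^5 + 60*s^4 + 90*s^3 - 73*s^2 - 36*s - 65)
Step 3 gives the fully reduced T(s), with no common factor left to cancel. The denominator's leading coefficient is 8, so divide each of its coefficients by 8 to get the monic form.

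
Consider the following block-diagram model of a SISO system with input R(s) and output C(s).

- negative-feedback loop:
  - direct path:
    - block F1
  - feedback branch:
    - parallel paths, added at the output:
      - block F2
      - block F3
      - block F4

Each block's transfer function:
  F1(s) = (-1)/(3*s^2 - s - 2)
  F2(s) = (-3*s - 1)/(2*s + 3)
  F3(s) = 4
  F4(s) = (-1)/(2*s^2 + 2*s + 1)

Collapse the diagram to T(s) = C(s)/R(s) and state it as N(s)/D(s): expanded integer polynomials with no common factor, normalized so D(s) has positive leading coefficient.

The answer is (-4*s^3 - 10*s^2 - 8*s - 3)/(12*s^5 + 26*s^4 - 4*s^3 - 51*s^2 - 44*s - 14).

Reasoning:
Step 1 - reduce the parallel group F2, F3, F4; result (10*s^3 + 32*s^2 + 25*s + 8)/(4*s^3 + 10*s^2 + 8*s + 3)
Step 2 - close the feedback loop around F1, (F2+F3+F4), which is the overall transfer function T(s) = C(s)/R(s) in lowest terms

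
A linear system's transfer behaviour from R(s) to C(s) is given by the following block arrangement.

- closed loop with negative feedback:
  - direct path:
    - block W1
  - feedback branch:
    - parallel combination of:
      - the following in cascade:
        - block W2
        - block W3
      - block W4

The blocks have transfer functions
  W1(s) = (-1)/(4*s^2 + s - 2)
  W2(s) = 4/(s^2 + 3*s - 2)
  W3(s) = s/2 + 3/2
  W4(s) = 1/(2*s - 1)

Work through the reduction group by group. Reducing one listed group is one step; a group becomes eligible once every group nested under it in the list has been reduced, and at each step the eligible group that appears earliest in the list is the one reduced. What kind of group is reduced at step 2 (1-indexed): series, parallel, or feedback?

The answer is parallel.

Reasoning:
(1) reduce the series chain W2, W3
(2) combine (W2*W3), W4 in parallel
(3) reduce the feedback loop with forward W1 and return ((W2*W3)+W4)
At step 2 the group reduced is parallel.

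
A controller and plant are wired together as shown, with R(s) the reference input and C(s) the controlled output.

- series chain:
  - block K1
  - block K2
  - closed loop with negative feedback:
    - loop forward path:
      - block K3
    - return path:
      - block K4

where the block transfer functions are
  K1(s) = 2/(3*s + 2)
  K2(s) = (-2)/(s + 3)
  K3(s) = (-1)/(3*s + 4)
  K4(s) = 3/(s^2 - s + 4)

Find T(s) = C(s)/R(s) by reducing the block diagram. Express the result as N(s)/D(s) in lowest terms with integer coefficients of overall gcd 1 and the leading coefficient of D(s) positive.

Step 1: feedback reduction of K3, K4 -> (-s^2 + s - 4)/(3*s^3 + s^2 + 8*s + 13)
Step 2: reduce the series chain K1, K2, [K3/(1+K3*K4)], which is the overall transfer function T(s) = C(s)/R(s) in lowest terms

Answer: (4*s^2 - 4*s + 16)/(9*s^5 + 36*s^4 + 53*s^3 + 133*s^2 + 191*s + 78)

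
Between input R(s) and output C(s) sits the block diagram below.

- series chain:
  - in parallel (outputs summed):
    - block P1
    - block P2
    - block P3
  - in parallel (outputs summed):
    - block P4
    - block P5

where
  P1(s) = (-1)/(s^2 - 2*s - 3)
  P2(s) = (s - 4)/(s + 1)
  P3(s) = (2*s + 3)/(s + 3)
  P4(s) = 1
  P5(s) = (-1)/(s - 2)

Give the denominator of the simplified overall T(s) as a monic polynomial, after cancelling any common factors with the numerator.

1. parallel reduction of P1, P2, P3 -> (3*s^3 - 5*s^2 - 22*s + 24)/(s^3 + s^2 - 9*s - 9)
2. combine P4, P5 in parallel -> (s - 3)/(s - 2)
3. reduce the series chain (P1+P2+P3), (P4+P5) -> (3*s^3 - 5*s^2 - 22*s + 24)/(s^3 + 2*s^2 - 5*s - 6)
That last expression is T(s), already simplified, and its denominator is already monic.

Therefore the answer is s^3 + 2*s^2 - 5*s - 6.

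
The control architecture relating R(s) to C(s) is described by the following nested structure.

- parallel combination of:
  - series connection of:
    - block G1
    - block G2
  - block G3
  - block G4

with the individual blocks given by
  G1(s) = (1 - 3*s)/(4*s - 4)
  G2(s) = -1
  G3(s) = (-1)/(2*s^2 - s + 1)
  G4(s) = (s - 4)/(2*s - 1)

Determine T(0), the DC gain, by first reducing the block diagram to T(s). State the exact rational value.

The answer is 13/4.

Reasoning:
[1] multiply G1, G2 (series) gives (3*s - 1)/(4*s - 4)
[2] combine (G1*G2), G3, G4 in parallel gives (20*s^4 - 60*s^3 + 61*s^2 - 30*s + 13)/(16*s^4 - 32*s^3 + 28*s^2 - 16*s + 4)
Evaluating the step-2 result (the overall T(s)) at s = 0 gives T(0) = 13/4.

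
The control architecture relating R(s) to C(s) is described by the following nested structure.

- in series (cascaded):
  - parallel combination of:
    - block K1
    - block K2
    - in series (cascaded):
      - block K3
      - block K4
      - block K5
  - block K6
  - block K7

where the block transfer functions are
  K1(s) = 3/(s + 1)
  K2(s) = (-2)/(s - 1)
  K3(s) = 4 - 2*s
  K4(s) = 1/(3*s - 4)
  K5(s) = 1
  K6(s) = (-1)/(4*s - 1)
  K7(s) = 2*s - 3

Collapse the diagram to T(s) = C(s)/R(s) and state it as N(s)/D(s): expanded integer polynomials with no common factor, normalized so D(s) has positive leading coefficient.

1. series reduction of K3, K4, K5: (4 - 2*s)/(3*s - 4)
2. add K1, K2, (K3*K4*K5) (parallel): (-2*s^3 + 7*s^2 - 17*s + 16)/(3*s^3 - 4*s^2 - 3*s + 4)
3. combine (K1+K2+(K3*K4*K5)), K6, K7 in series: this yields T(s), and no further normalization is needed

Therefore the answer is (4*s^4 - 20*s^3 + 55*s^2 - 83*s + 48)/(12*s^4 - 19*s^3 - 8*s^2 + 19*s - 4).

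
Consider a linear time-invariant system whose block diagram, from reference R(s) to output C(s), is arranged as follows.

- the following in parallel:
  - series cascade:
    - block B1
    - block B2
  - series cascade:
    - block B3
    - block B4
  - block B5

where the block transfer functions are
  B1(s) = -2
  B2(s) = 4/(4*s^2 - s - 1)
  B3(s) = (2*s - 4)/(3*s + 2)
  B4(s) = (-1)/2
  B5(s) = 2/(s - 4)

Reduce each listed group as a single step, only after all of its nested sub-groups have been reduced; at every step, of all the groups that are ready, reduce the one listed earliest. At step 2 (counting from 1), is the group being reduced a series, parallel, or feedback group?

Step 1 - combine B1, B2 in series
Step 2 - series reduction of B3, B4
Step 3 - sum the parallel branches (B1*B2), (B3*B4), B5
The group at step 2 is a series group.

Answer: series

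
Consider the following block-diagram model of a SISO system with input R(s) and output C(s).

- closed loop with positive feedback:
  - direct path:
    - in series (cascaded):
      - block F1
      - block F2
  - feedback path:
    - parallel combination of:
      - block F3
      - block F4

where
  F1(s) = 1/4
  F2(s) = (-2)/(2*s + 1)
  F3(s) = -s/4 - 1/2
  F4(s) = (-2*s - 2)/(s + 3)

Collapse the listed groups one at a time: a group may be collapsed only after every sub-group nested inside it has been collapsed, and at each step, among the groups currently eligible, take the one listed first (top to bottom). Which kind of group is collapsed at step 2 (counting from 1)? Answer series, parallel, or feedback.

Step 1. cascade F1, F2
Step 2. add F3, F4 (parallel)
Step 3. feedback reduction of (F1*F2), (F3+F4)
Step 2: parallel.

Answer: parallel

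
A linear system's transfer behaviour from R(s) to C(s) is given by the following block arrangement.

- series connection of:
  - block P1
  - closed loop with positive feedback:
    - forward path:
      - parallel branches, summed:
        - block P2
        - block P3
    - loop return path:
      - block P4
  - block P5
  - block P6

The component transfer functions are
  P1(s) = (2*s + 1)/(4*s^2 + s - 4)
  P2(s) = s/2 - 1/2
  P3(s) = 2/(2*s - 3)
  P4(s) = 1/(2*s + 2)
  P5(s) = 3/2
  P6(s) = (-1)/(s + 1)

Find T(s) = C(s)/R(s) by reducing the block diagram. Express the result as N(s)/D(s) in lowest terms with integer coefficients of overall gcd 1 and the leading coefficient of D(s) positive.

Reducing step by step:

Step 1: sum the parallel branches P2, P3 = (2*s^2 - 5*s + 7)/(4*s - 6)
Step 2: reduce the feedback loop with forward (P2+P3) and return P4 = (4*s^3 - 6*s^2 + 4*s + 14)/(6*s^2 + s - 19)
Step 3: series reduction of P1, [(P2+P3)/(1-(P2+P3)*P4)], P5, P6 - this is the overall T(s), already in the required normalized form

Answer: (-12*s^3 + 24*s^2 - 27*s - 21)/(24*s^4 + 10*s^3 - 99*s^2 - 23*s + 76)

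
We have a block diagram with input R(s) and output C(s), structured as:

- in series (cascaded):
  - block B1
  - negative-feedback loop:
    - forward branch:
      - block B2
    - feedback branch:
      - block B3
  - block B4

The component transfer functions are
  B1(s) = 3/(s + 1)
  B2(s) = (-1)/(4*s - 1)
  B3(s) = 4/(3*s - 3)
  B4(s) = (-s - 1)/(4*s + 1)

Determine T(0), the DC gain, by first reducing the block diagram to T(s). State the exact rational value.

First reduce the diagram to T(s).

1. apply the feedback formula to B2, B3 = (3 - 3*s)/(12*s^2 - 15*s - 1)
2. multiply B1, [B2/(1+B2*B3)], B4 (series) = (9*s - 9)/(48*s^3 - 48*s^2 - 19*s - 1)
Evaluating the step-2 result (the overall T(s)) at s = 0 gives T(0) = -9/(-1) = 9.

Answer: 9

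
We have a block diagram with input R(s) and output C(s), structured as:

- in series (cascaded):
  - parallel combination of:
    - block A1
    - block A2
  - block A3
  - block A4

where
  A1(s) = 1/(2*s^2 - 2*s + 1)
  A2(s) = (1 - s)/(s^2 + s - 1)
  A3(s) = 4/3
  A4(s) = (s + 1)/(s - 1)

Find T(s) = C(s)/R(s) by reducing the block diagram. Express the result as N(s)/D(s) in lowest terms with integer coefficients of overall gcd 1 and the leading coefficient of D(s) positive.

First reduce the diagram to T(s).

Step 1: parallel reduction of A1, A2: (-2*s^3 + 5*s^2 - 2*s)/(2*s^4 - 3*s^2 + 3*s - 1)
Step 2: cascade (A1+A2), A3, A4, giving the overall T(s)

Answer: (-8*s^4 + 12*s^3 + 12*s^2 - 8*s)/(6*s^5 - 6*s^4 - 9*s^3 + 18*s^2 - 12*s + 3)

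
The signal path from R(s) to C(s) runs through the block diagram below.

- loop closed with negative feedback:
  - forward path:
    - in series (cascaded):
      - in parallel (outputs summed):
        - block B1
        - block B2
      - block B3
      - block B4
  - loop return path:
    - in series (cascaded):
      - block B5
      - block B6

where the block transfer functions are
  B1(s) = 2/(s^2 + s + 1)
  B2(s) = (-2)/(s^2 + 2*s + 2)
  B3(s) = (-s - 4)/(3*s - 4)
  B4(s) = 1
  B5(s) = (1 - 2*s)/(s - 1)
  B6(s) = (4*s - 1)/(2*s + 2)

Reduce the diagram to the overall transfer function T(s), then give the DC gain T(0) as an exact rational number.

The answer is 2/3.

Reasoning:
Step 1 - reduce the parallel group B1, B2; result (2*s + 2)/(s^4 + 3*s^3 + 5*s^2 + 4*s + 2)
Step 2 - reduce the series chain (B1+B2), B3, B4; result (-2*s^2 - 10*s - 8)/(3*s^5 + 5*s^4 + 3*s^3 - 8*s^2 - 10*s - 8)
Step 3 - combine B5, B6 in series; result (-8*s^2 + 6*s - 1)/(2*s^2 - 2)
Step 4 - apply the feedback formula to ((B1+B2)*B3*B4), (B5*B6); result (-2*s^3 - 8*s^2 + 2*s + 8)/(3*s^6 + 2*s^5 - 2*s^4 - 3*s^3 + 24*s^2 - 21*s + 12)
Evaluating the step-4 result (the overall T(s)) at s = 0 gives T(0) = 8/12 = 2/3.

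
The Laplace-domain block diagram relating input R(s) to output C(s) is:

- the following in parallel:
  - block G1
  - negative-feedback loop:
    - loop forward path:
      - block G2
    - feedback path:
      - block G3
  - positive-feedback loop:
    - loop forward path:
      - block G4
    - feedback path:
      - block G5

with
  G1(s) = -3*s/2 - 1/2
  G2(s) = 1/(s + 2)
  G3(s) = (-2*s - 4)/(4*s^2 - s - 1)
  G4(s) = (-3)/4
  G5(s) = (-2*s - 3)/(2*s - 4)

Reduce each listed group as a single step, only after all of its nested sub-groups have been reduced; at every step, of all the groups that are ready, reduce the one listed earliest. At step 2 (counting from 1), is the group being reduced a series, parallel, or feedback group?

Step 1. feedback reduction of G2, G3
Step 2. close the feedback loop around G4, G5
Step 3. reduce the parallel group G1, [G2/(1+G2*G3)], [G4/(1-G4*G5)]
Step 2 collapses a feedback group.

Answer: feedback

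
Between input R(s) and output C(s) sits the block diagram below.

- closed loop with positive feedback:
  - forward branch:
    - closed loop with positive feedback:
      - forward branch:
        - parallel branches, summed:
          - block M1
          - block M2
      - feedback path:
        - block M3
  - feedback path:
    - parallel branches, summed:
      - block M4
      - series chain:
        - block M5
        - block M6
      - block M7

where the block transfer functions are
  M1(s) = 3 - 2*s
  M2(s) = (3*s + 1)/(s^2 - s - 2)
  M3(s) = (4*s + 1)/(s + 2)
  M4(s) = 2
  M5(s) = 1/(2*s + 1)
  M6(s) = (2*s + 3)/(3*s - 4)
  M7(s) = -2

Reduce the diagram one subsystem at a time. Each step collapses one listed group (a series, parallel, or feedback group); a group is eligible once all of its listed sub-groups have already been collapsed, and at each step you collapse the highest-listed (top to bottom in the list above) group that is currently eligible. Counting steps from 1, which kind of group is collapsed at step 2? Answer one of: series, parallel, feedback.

Step 1. add M1, M2 (parallel)
Step 2. collapse the loop ((M1+M2) forward, M3 return)
Step 3. combine M5, M6 in series
Step 4. reduce the parallel group M4, (M5*M6), M7
Step 5. reduce the feedback loop with forward [(M1+M2)/(1-(M1+M2)*M3)] and return (M4+(M5*M6)+M7)
The group at step 2 is a feedback group.

Answer: feedback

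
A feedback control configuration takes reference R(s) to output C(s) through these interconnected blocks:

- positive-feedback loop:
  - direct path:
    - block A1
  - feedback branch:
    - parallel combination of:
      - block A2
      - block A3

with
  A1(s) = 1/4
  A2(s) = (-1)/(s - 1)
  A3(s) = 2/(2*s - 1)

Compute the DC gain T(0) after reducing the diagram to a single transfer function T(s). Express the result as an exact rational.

[1] reduce the parallel group A2, A3 = (-1)/(2*s^2 - 3*s + 1)
[2] reduce the feedback loop with forward A1 and return (A2+A3) = (2*s^2 - 3*s + 1)/(8*s^2 - 12*s + 5)
Evaluating the step-2 result (the overall T(s)) at s = 0 gives T(0) = 1/5.

Answer: 1/5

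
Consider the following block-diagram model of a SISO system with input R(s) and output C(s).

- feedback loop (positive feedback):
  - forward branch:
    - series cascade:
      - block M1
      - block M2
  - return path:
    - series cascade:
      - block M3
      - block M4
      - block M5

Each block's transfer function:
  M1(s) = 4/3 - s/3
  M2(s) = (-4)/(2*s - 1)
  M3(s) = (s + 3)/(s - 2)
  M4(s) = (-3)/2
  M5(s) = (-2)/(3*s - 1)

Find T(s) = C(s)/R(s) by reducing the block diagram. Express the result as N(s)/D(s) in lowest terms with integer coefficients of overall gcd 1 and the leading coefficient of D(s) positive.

First reduce the diagram to T(s).

Step 1. cascade M1, M2 gives (4*s - 16)/(6*s - 3)
Step 2. cascade M3, M4, M5 gives (3*s + 9)/(3*s^2 - 7*s + 2)
Step 3. apply the feedback formula to (M1*M2), (M3*M4*M5), giving the overall T(s)

Answer: (12*s^3 - 76*s^2 + 120*s - 32)/(18*s^3 - 63*s^2 + 45*s + 138)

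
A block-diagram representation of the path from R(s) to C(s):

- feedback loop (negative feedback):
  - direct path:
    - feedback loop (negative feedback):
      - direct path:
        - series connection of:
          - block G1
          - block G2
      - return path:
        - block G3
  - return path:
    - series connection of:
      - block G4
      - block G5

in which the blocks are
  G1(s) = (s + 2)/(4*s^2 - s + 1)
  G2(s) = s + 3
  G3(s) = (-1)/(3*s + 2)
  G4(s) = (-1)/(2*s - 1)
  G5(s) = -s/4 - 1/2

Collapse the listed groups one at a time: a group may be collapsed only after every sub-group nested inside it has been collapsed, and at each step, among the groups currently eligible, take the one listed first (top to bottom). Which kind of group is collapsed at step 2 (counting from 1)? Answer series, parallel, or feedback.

[1] combine G1, G2 in series
[2] close the feedback loop around (G1*G2), G3
[3] cascade G4, G5
[4] close the feedback loop around [(G1*G2)/(1+(G1*G2)*G3)], (G4*G5)
The group at step 2 is a feedback group.

Therefore the answer is feedback.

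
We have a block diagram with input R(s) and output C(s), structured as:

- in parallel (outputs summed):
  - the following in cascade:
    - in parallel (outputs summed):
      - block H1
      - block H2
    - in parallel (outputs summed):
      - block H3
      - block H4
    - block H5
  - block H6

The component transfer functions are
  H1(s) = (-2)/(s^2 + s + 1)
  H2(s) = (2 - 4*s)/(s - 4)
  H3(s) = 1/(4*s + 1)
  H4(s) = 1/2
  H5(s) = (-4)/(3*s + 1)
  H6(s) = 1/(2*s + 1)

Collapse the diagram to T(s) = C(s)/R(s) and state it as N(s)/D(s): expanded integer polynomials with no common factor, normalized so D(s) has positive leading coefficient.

Reducing step by step:

[1] combine H1, H2 in parallel; result (-4*s^3 - 2*s^2 - 4*s + 10)/(s^3 - 3*s^2 - 3*s - 4)
[2] parallel reduction of H3, H4; result (4*s + 3)/(8*s + 2)
[3] multiply (H1+H2), (H3+H4), H5 (series); result (32*s^4 + 40*s^3 + 44*s^2 - 56*s - 60)/(12*s^5 - 29*s^4 - 56*s^3 - 72*s^2 - 31*s - 4)
[4] sum the parallel branches ((H1+H2)*(H3+H4)*H5), H6: this yields T(s), and no further normalization is needed

Answer: (76*s^5 + 83*s^4 + 72*s^3 - 140*s^2 - 207*s - 64)/(24*s^6 - 46*s^5 - 141*s^4 - 200*s^3 - 134*s^2 - 39*s - 4)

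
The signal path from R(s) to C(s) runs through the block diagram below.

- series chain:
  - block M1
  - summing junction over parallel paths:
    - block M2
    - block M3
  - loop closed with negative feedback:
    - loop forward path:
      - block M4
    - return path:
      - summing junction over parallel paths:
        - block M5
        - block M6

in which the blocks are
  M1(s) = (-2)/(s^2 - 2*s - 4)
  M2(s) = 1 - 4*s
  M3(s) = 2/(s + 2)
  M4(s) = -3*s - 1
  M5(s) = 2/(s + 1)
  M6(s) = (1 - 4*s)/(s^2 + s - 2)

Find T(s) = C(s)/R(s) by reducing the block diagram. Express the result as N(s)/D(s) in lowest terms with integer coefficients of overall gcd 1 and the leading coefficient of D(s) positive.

Step 1 - combine M2, M3 in parallel = (-4*s^2 - 7*s + 4)/(s + 2)
Step 2 - reduce the parallel group M5, M6 = (-2*s^2 - s - 3)/(s^3 + 2*s^2 - s - 2)
Step 3 - apply the feedback formula to M4, (M5+M6) = (-3*s^4 - 7*s^3 + s^2 + 7*s + 2)/(7*s^3 + 7*s^2 + 9*s + 1)
Step 4 - series reduction of M1, (M2+M3), [M4/(1+M4*(M5+M6))], which is the overall transfer function T(s) = C(s)/R(s) in lowest terms

Therefore the answer is (-24*s^5 - 50*s^4 + 34*s^3 + 58*s^2 - 10*s - 8)/(7*s^5 - 7*s^4 - 33*s^3 - 45*s^2 - 38*s - 4).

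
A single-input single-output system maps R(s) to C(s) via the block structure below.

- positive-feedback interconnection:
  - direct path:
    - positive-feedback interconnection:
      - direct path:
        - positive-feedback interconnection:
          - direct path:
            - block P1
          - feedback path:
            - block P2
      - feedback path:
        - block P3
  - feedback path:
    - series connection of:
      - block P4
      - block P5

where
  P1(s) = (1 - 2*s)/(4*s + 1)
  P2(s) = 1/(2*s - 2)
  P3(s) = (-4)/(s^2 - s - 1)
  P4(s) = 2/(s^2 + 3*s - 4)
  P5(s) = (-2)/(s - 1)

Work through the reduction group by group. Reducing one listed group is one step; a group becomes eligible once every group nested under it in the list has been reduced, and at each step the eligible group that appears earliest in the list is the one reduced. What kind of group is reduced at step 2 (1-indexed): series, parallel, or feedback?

Step 1. close the feedback loop around P1, P2
Step 2. reduce the feedback loop with forward [P1/(1-P1*P2)] and return P3
Step 3. reduce the series chain P4, P5
Step 4. apply the feedback formula to [[P1/(1-P1*P2)]/(1-[P1/(1-P1*P2)]*P3)], (P4*P5)
The group at step 2 is a feedback group.

Answer: feedback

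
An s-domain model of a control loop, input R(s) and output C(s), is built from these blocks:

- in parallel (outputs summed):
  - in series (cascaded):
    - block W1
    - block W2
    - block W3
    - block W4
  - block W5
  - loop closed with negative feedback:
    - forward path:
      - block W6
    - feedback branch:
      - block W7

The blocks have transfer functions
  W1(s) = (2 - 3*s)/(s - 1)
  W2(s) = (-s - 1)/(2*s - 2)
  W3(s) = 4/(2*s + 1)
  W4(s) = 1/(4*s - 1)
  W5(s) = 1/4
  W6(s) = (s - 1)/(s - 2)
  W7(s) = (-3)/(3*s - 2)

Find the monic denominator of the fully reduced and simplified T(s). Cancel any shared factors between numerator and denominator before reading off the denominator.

[1] combine W1, W2, W3, W4 in series; result (6*s^2 + 2*s - 4)/(8*s^4 - 14*s^3 + 3*s^2 + 4*s - 1)
[2] feedback reduction of W6, W7; result (3*s^2 - 5*s + 2)/(3*s^2 - 11*s + 7)
[3] add (W1*W2*W3*W4), W5, [W6/(1+W6*W7)] (parallel); result (120*s^6 - 458*s^5 + 671*s^4 - 483*s^3 - 62*s^2 + 323*s - 127)/(96*s^6 - 520*s^5 + 876*s^4 - 476*s^3 - 104*s^2 + 156*s - 28)
Step 3 gives the fully reduced T(s), with no common factor left to cancel. The denominator's leading coefficient is 96, so divide each of its coefficients by 96 to get the monic form.

Final answer: s^6 - 65*s^5/12 + 73*s^4/8 - 119*s^3/24 - 13*s^2/12 + 13*s/8 - 7/24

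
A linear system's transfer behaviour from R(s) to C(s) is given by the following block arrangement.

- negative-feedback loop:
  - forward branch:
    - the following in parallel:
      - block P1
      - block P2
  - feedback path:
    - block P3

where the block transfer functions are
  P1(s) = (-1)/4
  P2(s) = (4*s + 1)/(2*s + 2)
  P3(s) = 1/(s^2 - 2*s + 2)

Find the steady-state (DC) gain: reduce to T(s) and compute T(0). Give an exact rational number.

(1) add P1, P2 (parallel); result (7*s + 1)/(4*s + 4)
(2) apply the feedback formula to (P1+P2), P3; result (7*s^3 - 13*s^2 + 12*s + 2)/(4*s^3 - 4*s^2 + 7*s + 9)
Evaluating the step-2 result (the overall T(s)) at s = 0 gives T(0) = 2/9.

Hence the answer: 2/9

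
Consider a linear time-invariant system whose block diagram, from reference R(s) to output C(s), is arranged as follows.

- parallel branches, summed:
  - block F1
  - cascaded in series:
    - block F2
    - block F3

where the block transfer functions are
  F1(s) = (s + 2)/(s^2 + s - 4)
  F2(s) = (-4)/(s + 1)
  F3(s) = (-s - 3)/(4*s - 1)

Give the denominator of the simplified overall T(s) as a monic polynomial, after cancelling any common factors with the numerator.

First reduce the diagram to T(s).

Step 1. reduce the series chain F2, F3 -> (4*s + 12)/(4*s^2 + 3*s - 1)
Step 2. reduce the parallel group F1, (F2*F3) -> (8*s^3 + 27*s^2 + s - 50)/(4*s^4 + 7*s^3 - 14*s^2 - 13*s + 4)
T(s) is the step-2 result (common factors already cancelled). Leading coefficient of the denominator: 4. Divide through by 4 for the monic polynomial.

Answer: s^4 + 7*s^3/4 - 7*s^2/2 - 13*s/4 + 1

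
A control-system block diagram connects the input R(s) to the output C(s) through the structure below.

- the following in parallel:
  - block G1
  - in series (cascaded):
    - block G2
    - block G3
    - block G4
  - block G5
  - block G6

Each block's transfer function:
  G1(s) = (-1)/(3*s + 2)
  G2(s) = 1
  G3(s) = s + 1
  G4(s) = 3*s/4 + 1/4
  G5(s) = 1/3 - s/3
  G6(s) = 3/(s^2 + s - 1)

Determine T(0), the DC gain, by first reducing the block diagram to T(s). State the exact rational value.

Reducing step by step:

Step 1 - multiply G2, G3, G4 (series), giving 3*s^2/4 + s + 1/4
Step 2 - parallel reduction of G1, (G2*G3*G4), G5, G6, giving (27*s^5 + 69*s^4 + 52*s^3 - 3*s^2 + 73*s + 70)/(36*s^3 + 60*s^2 - 12*s - 24)
The step-2 result is T(s). Setting s = 0: T(0) = 70/(-24) = -35/12.

Answer: -35/12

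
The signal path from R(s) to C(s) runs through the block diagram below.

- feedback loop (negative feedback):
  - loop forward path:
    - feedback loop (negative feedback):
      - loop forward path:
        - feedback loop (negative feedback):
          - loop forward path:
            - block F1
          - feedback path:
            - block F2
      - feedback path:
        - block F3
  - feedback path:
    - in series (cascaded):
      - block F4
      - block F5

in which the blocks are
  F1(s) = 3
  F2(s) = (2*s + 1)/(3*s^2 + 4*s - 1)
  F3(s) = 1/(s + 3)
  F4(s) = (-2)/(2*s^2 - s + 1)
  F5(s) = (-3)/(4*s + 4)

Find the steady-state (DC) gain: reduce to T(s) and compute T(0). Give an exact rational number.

The answer is 6/7.

Reasoning:
[1] reduce the feedback loop with forward F1 and return F2; result (9*s^2 + 12*s - 3)/(3*s^2 + 10*s + 2)
[2] apply the feedback formula to [F1/(1+F1*F2)], F3; result (9*s^3 + 39*s^2 + 33*s - 9)/(3*s^3 + 28*s^2 + 44*s + 3)
[3] series reduction of F4, F5; result 3/(4*s^3 + 2*s^2 + 2)
[4] apply the feedback formula to [[F1/(1+F1*F2)]/(1+[F1/(1+F1*F2)]*F3)], (F4*F5); result (36*s^6 + 174*s^5 + 210*s^4 + 48*s^3 + 60*s^2 + 66*s - 18)/(12*s^6 + 118*s^5 + 232*s^4 + 133*s^3 + 179*s^2 + 187*s - 21)
Evaluating the step-4 result (the overall T(s)) at s = 0 gives T(0) = -18/(-21) = 6/7.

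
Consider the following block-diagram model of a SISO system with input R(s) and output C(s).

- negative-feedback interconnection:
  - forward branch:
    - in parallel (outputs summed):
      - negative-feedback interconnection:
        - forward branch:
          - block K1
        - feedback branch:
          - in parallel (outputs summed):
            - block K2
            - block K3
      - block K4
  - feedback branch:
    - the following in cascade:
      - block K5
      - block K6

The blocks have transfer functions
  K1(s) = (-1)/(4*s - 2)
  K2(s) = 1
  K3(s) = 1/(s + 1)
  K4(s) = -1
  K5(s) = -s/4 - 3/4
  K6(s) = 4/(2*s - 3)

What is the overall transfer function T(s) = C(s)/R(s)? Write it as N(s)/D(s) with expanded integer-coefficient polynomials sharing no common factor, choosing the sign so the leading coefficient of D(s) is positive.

First reduce the diagram to T(s).

Step 1: combine K2, K3 in parallel = (s + 2)/(s + 1)
Step 2: apply the feedback formula to K1, (K2+K3) = (-s - 1)/(4*s^2 + s - 4)
Step 3: reduce the parallel group [K1/(1+K1*(K2+K3))], K4 = (-4*s^2 - 2*s + 3)/(4*s^2 + s - 4)
Step 4: reduce the series chain K5, K6 = (-s - 3)/(2*s - 3)
Step 5: reduce the feedback loop with forward ([K1/(1+K1*(K2+K3))]+K4) and return (K5*K6), giving the overall T(s)

Answer: (-8*s^3 + 8*s^2 + 12*s - 9)/(12*s^3 + 4*s^2 - 8*s + 3)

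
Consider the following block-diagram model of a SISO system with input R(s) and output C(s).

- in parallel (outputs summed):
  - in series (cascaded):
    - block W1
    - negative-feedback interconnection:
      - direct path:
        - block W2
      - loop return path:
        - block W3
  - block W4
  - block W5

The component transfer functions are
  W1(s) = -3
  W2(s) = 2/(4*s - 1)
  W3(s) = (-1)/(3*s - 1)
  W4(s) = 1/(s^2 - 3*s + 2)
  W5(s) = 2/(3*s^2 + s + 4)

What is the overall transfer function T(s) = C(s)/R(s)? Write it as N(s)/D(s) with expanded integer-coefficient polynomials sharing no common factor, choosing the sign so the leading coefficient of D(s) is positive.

Step 1 - collapse the loop (W2 forward, W3 return) -> (6*s - 2)/(12*s^2 - 7*s - 1)
Step 2 - reduce the series chain W1, [W2/(1+W2*W3)] -> (6 - 18*s)/(12*s^2 - 7*s - 1)
Step 3 - reduce the parallel group (W1*[W2/(1+W2*W3)]), W4, W5, giving the overall T(s)

Therefore the answer is (-54*s^5 + 222*s^4 - 269*s^3 + 348*s^2 - 255*s + 40)/(36*s^6 - 117*s^5 + 137*s^4 - 161*s^3 + 159*s^2 - 46*s - 8).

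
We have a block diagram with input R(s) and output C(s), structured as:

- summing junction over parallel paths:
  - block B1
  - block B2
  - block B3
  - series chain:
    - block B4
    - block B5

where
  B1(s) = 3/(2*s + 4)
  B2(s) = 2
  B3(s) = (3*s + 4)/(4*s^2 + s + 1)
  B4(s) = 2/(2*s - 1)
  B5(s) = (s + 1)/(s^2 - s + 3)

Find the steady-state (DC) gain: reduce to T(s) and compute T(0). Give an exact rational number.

First reduce the diagram to T(s).

(1) series reduction of B4, B5; result (2*s + 2)/(2*s^3 - 3*s^2 + 7*s - 3)
(2) sum the parallel branches B1, B2, B3, (B4*B5); result (32*s^6 + 60*s^5 + 36*s^4 + 331*s^3 + 50*s^2 + 104*s - 73)/(16*s^6 + 12*s^5 + 14*s^4 + 92*s^3 - 24*s^2 + 10*s - 12)
Evaluating the step-2 result (the overall T(s)) at s = 0 gives T(0) = -73/(-12) = 73/12.

Answer: 73/12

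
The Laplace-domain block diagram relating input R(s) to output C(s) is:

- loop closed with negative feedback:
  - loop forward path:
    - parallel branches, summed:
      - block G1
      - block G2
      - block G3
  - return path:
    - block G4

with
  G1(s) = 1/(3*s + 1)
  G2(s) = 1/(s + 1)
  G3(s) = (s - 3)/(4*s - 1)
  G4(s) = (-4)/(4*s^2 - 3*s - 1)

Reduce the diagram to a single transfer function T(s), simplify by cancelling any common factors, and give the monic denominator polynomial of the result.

The answer is s^5 + s^4/3 - 21*s^3/16 - 61*s^2/48 + 31*s/48 + 7/16.

Reasoning:
Step 1. add G1, G2, G3 (parallel) -> (3*s^3 + 11*s^2 - 7*s - 5)/(12*s^3 + 13*s^2 - 1)
Step 2. feedback reduction of (G1+G2+G3), G4 -> (12*s^5 + 35*s^4 - 64*s^3 - 10*s^2 + 22*s + 5)/(48*s^5 + 16*s^4 - 63*s^3 - 61*s^2 + 31*s + 21)
That last expression is T(s), already simplified. Scaling its denominator by 1/48 (the reciprocal of the leading coefficient) yields the monic denominator.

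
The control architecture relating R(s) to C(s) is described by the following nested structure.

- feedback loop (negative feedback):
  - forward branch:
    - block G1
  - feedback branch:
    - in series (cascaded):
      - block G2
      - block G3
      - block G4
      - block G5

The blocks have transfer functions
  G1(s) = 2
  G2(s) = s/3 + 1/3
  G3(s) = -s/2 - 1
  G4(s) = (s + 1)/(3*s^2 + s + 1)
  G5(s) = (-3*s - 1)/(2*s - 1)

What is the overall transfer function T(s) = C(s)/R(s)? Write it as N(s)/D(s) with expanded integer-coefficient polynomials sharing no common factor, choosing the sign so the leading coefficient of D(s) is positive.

First reduce the diagram to T(s).

(1) reduce the series chain G2, G3, G4, G5: (3*s^4 + 13*s^3 + 19*s^2 + 11*s + 2)/(36*s^3 - 6*s^2 + 6*s - 6)
(2) collapse the loop (G1 forward, (G2*G3*G4*G5) return); the result is T(s) itself (integer coefficients, no common factor, positive leading denominator coefficient)

Answer: (36*s^3 - 6*s^2 + 6*s - 6)/(3*s^4 + 31*s^3 + 16*s^2 + 14*s - 1)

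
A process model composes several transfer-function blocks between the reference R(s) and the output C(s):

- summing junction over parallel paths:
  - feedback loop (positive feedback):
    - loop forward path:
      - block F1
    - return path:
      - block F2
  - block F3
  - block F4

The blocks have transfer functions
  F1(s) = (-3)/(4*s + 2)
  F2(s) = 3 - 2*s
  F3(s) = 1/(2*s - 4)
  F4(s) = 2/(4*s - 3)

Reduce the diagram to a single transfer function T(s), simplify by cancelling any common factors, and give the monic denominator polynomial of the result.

The answer is s^3 - 33*s^2/4 + 133*s/8 - 33/4.

Reasoning:
(1) feedback reduction of F1, F2 gives 3/(2*s - 11)
(2) parallel reduction of [F1/(1-F1*F2)], F3, F4 gives (40*s^2 - 176*s + 157)/(16*s^3 - 132*s^2 + 266*s - 132)
Step 2 gives the fully reduced T(s), with no common factor left to cancel. The denominator's leading coefficient is 16, so divide each of its coefficients by 16 to get the monic form.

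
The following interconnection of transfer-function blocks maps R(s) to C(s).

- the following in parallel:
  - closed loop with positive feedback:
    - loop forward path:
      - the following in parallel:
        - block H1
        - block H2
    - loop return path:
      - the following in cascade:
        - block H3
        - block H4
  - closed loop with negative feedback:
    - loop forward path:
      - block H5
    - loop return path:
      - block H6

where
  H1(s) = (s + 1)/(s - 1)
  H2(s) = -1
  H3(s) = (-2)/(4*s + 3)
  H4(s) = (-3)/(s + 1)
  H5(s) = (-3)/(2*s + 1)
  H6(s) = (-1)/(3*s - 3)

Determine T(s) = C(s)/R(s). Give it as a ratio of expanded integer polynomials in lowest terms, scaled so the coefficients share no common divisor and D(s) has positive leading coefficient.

(1) add H1, H2 (parallel) = 2/(s - 1)
(2) multiply H3, H4 (series) = 6/(4*s^2 + 7*s + 3)
(3) close the feedback loop around (H1+H2), (H3*H4) = (8*s^2 + 14*s + 6)/(4*s^3 + 3*s^2 - 4*s - 15)
(4) collapse the loop (H5 forward, H6 return) = (3 - 3*s)/(2*s^2 - s)
(5) sum the parallel branches [(H1+H2)/(1-(H1+H2)*(H3*H4))], [H5/(1+H5*H6)], which is the overall transfer function T(s) = C(s)/R(s) in lowest terms

Answer: (4*s^4 + 23*s^3 + 19*s^2 + 27*s - 45)/(8*s^5 + 2*s^4 - 11*s^3 - 26*s^2 + 15*s)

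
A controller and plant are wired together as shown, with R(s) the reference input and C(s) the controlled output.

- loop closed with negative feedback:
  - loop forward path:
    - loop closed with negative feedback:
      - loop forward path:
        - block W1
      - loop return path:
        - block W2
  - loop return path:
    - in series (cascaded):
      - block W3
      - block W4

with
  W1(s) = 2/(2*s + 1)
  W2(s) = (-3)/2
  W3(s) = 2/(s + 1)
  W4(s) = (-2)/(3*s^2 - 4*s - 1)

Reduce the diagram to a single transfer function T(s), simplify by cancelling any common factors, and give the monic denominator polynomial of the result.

(1) feedback reduction of W1, W2; result 1/(s - 1)
(2) reduce the series chain W3, W4; result (-4)/(3*s^3 - s^2 - 5*s - 1)
(3) reduce the feedback loop with forward [W1/(1+W1*W2)] and return (W3*W4); result (3*s^3 - s^2 - 5*s - 1)/(3*s^4 - 4*s^3 - 4*s^2 + 4*s - 3)
No further cancellation is possible in the step-3 result, so that is T(s). Its denominator becomes monic after dividing by the leading coefficient 3.

Final answer: s^4 - 4*s^3/3 - 4*s^2/3 + 4*s/3 - 1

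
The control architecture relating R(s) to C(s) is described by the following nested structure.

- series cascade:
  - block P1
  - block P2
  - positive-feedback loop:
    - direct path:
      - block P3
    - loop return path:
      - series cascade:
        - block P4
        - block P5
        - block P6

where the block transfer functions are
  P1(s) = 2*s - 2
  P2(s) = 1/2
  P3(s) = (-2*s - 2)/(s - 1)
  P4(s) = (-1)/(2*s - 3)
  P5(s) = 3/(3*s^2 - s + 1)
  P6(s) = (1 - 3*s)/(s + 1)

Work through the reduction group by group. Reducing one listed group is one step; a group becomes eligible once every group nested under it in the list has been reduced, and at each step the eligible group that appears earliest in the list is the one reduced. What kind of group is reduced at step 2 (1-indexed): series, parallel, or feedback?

[1] reduce the series chain P4, P5, P6
[2] reduce the feedback loop with forward P3 and return (P4*P5*P6)
[3] multiply P1, P2, [P3/(1-P3*(P4*P5*P6))] (series)
The group at step 2 is a feedback group.

Hence the answer: feedback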